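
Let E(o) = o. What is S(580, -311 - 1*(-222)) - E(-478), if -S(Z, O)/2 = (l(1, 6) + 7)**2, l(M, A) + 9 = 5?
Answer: 460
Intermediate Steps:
l(M, A) = -4 (l(M, A) = -9 + 5 = -4)
S(Z, O) = -18 (S(Z, O) = -2*(-4 + 7)**2 = -2*3**2 = -2*9 = -18)
S(580, -311 - 1*(-222)) - E(-478) = -18 - 1*(-478) = -18 + 478 = 460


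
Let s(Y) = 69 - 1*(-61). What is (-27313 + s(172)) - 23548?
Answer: -50731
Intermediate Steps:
s(Y) = 130 (s(Y) = 69 + 61 = 130)
(-27313 + s(172)) - 23548 = (-27313 + 130) - 23548 = -27183 - 23548 = -50731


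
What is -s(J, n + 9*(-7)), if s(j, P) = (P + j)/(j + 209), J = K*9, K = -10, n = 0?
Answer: 9/7 ≈ 1.2857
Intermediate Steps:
J = -90 (J = -10*9 = -90)
s(j, P) = (P + j)/(209 + j)
-s(J, n + 9*(-7)) = -((0 + 9*(-7)) - 90)/(209 - 90) = -((0 - 63) - 90)/119 = -(-63 - 90)/119 = -(-153)/119 = -1*(-9/7) = 9/7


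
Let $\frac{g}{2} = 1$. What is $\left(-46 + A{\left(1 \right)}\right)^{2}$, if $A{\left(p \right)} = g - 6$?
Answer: $2500$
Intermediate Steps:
$g = 2$ ($g = 2 \cdot 1 = 2$)
$A{\left(p \right)} = -4$ ($A{\left(p \right)} = 2 - 6 = -4$)
$\left(-46 + A{\left(1 \right)}\right)^{2} = \left(-46 - 4\right)^{2} = \left(-50\right)^{2} = 2500$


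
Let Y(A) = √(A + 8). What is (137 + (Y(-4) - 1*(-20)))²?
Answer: 25281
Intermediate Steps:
Y(A) = √(8 + A)
(137 + (Y(-4) - 1*(-20)))² = (137 + (√(8 - 4) - 1*(-20)))² = (137 + (√4 + 20))² = (137 + (2 + 20))² = (137 + 22)² = 159² = 25281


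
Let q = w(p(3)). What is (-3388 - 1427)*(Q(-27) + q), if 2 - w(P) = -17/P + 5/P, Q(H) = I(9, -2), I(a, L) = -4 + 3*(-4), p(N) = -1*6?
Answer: 77040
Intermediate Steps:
p(N) = -6
I(a, L) = -16 (I(a, L) = -4 - 12 = -16)
Q(H) = -16
w(P) = 2 + 12/P (w(P) = 2 - (-17/P + 5/P) = 2 - (-12)/P = 2 + 12/P)
q = 0 (q = 2 + 12/(-6) = 2 + 12*(-⅙) = 2 - 2 = 0)
(-3388 - 1427)*(Q(-27) + q) = (-3388 - 1427)*(-16 + 0) = -4815*(-16) = 77040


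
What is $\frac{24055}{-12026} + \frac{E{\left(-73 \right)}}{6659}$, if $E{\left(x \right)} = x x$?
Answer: $- \frac{96095691}{80081134} \approx -1.2$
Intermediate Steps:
$E{\left(x \right)} = x^{2}$
$\frac{24055}{-12026} + \frac{E{\left(-73 \right)}}{6659} = \frac{24055}{-12026} + \frac{\left(-73\right)^{2}}{6659} = 24055 \left(- \frac{1}{12026}\right) + 5329 \cdot \frac{1}{6659} = - \frac{24055}{12026} + \frac{5329}{6659} = - \frac{96095691}{80081134}$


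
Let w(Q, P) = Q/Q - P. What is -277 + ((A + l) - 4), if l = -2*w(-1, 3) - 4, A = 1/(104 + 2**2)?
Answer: -30347/108 ≈ -280.99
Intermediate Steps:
A = 1/108 (A = 1/(104 + 4) = 1/108 ≈ 0.0092593)
w(Q, P) = 1 - P
l = 0 (l = -2*(1 - 1*3) - 4 = -2*(1 - 3) - 4 = -2*(-2) - 4 = 4 - 4 = 0)
-277 + ((A + l) - 4) = -277 + ((1/108 + 0) - 4) = -277 + (1/108 - 4) = -277 - 431/108 = -30347/108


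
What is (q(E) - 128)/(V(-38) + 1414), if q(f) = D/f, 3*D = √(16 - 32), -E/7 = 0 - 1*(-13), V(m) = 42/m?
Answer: -2432/26845 - 76*I/7328685 ≈ -0.090594 - 1.037e-5*I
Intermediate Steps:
E = -91 (E = -7*(0 - 1*(-13)) = -7*(0 + 13) = -7*13 = -91)
D = 4*I/3 (D = √(16 - 32)/3 = √(-16)/3 = (4*I)/3 = 4*I/3 ≈ 1.3333*I)
q(f) = 4*I/(3*f) (q(f) = (4*I/3)/f = 4*I/(3*f))
(q(E) - 128)/(V(-38) + 1414) = ((4/3)*I/(-91) - 128)/(42/(-38) + 1414) = ((4/3)*I*(-1/91) - 128)/(42*(-1/38) + 1414) = (-4*I/273 - 128)/(-21/19 + 1414) = (-128 - 4*I/273)/(26845/19) = (-128 - 4*I/273)*(19/26845) = -2432/26845 - 76*I/7328685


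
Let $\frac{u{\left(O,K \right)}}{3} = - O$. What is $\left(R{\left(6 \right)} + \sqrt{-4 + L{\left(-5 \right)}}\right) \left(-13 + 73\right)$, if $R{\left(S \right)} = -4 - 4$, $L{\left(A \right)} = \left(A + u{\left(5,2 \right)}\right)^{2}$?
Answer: $-480 + 360 \sqrt{11} \approx 713.99$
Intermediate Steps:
$u{\left(O,K \right)} = - 3 O$ ($u{\left(O,K \right)} = 3 \left(- O\right) = - 3 O$)
$L{\left(A \right)} = \left(-15 + A\right)^{2}$ ($L{\left(A \right)} = \left(A - 15\right)^{2} = \left(-15 + A\right)^{2}$)
$R{\left(S \right)} = -8$
$\left(R{\left(6 \right)} + \sqrt{-4 + L{\left(-5 \right)}}\right) \left(-13 + 73\right) = \left(-8 + \sqrt{-4 + \left(-15 - 5\right)^{2}}\right) \left(-13 + 73\right) = \left(-8 + \sqrt{-4 + \left(-20\right)^{2}}\right) 60 = \left(-8 + \sqrt{-4 + 400}\right) 60 = \left(-8 + \sqrt{396}\right) 60 = \left(-8 + 6 \sqrt{11}\right) 60 = -480 + 360 \sqrt{11}$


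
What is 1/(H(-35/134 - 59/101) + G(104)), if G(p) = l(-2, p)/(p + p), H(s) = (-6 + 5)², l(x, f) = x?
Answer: 104/103 ≈ 1.0097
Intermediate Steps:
H(s) = 1 (H(s) = (-1)² = 1)
G(p) = -1/p (G(p) = -2/(p + p) = -2/(2*p) = (1/(2*p))*(-2) = -1/p)
1/(H(-35/134 - 59/101) + G(104)) = 1/(1 - 1/104) = 1/(103/104) = 104/103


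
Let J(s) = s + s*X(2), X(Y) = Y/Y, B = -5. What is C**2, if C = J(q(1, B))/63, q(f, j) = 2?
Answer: 16/3969 ≈ 0.0040312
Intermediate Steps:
X(Y) = 1
J(s) = 2*s (J(s) = s + s*1 = s + s = 2*s)
C = 4/63 (C = (2*2)/63 = 4*(1/63) = 4/63 ≈ 0.063492)
C**2 = (4/63)**2 = 16/3969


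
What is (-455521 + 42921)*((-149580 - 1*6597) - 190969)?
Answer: 143232439600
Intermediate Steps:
(-455521 + 42921)*((-149580 - 1*6597) - 190969) = -412600*((-149580 - 6597) - 190969) = -412600*(-156177 - 190969) = -412600*(-347146) = 143232439600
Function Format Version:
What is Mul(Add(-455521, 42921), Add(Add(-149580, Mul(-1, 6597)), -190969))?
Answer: 143232439600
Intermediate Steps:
Mul(Add(-455521, 42921), Add(Add(-149580, Mul(-1, 6597)), -190969)) = Mul(-412600, Add(Add(-149580, -6597), -190969)) = Mul(-412600, Add(-156177, -190969)) = Mul(-412600, -347146) = 143232439600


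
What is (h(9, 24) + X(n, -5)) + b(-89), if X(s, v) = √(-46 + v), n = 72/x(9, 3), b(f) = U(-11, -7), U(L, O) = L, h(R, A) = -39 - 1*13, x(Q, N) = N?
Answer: -63 + I*√51 ≈ -63.0 + 7.1414*I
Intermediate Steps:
h(R, A) = -52 (h(R, A) = -39 - 13 = -52)
b(f) = -11
n = 24 (n = 72/3 = 72*(⅓) = 24)
(h(9, 24) + X(n, -5)) + b(-89) = (-52 + √(-46 - 5)) - 11 = (-52 + √(-51)) - 11 = (-52 + I*√51) - 11 = -63 + I*√51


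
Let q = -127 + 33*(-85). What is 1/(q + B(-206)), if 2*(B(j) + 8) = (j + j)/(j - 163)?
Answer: -369/1084654 ≈ -0.00034020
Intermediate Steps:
q = -2932 (q = -127 - 2805 = -2932)
B(j) = -8 + j/(-163 + j) (B(j) = -8 + ((j + j)/(j - 163))/2 = -8 + ((2*j)/(-163 + j))/2 = -8 + (2*j/(-163 + j))/2 = -8 + j/(-163 + j))
1/(q + B(-206)) = 1/(-2932 + (1304 - 7*(-206))/(-163 - 206)) = 1/(-2932 + (1304 + 1442)/(-369)) = 1/(-2932 - 1/369*2746) = 1/(-2932 - 2746/369) = 1/(-1084654/369) = -369/1084654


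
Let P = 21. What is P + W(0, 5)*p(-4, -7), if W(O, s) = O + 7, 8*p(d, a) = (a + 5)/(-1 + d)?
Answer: 427/20 ≈ 21.350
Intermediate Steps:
p(d, a) = (5 + a)/(8*(-1 + d)) (p(d, a) = ((a + 5)/(-1 + d))/8 = ((5 + a)/(-1 + d))/8 = (5 + a)/(8*(-1 + d)))
W(O, s) = 7 + O
P + W(0, 5)*p(-4, -7) = 21 + (7 + 0)*((5 - 7)/(8*(-1 - 4))) = 21 + 7*((1/8)*(-2)/(-5)) = 21 + 7*((1/8)*(-1/5)*(-2)) = 21 + 7*(1/20) = 21 + 7/20 = 427/20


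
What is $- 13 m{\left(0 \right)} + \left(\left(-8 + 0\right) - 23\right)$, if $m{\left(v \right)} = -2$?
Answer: $-5$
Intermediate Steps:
$- 13 m{\left(0 \right)} + \left(\left(-8 + 0\right) - 23\right) = \left(-13\right) \left(-2\right) + \left(\left(-8 + 0\right) - 23\right) = 26 - 31 = -5$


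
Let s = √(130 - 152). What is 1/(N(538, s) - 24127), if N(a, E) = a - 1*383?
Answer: -1/23972 ≈ -4.1715e-5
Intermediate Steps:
s = I*√22 (s = √(-22) = I*√22 ≈ 4.6904*I)
N(a, E) = -383 + a (N(a, E) = a - 383 = -383 + a)
1/(N(538, s) - 24127) = 1/((-383 + 538) - 24127) = 1/(155 - 24127) = 1/(-23972) = -1/23972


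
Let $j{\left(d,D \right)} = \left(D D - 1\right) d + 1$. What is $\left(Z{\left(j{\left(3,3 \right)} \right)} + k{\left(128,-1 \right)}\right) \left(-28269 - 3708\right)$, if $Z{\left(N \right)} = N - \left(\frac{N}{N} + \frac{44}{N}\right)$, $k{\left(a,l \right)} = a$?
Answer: $- \frac{120105612}{25} \approx -4.8042 \cdot 10^{6}$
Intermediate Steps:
$j{\left(d,D \right)} = 1 + d \left(-1 + D^{2}\right)$ ($j{\left(d,D \right)} = \left(D^{2} - 1\right) d + 1 = \left(-1 + D^{2}\right) d + 1 = d \left(-1 + D^{2}\right) + 1 = 1 + d \left(-1 + D^{2}\right)$)
$Z{\left(N \right)} = -1 + N - \frac{44}{N}$ ($Z{\left(N \right)} = N - \left(1 + \frac{44}{N}\right) = -1 + N - \frac{44}{N}$)
$\left(Z{\left(j{\left(3,3 \right)} \right)} + k{\left(128,-1 \right)}\right) \left(-28269 - 3708\right) = \left(\left(-1 + \left(1 - 3 + 3 \cdot 3^{2}\right) - \frac{44}{1 - 3 + 3 \cdot 3^{2}}\right) + 128\right) \left(-28269 - 3708\right) = \left(\left(-1 + \left(1 - 3 + 3 \cdot 9\right) - \frac{44}{1 - 3 + 3 \cdot 9}\right) + 128\right) \left(-31977\right) = \left(\left(-1 + \left(1 - 3 + 27\right) - \frac{44}{1 - 3 + 27}\right) + 128\right) \left(-31977\right) = \left(\left(-1 + 25 - \frac{44}{25}\right) + 128\right) \left(-31977\right) = \left(\frac{556}{25} + 128\right) \left(-31977\right) = \frac{3756}{25} \left(-31977\right) = - \frac{120105612}{25}$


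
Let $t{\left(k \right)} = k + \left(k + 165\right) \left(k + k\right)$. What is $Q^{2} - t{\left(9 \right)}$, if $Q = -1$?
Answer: $-3140$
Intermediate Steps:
$t{\left(k \right)} = k + 2 k \left(165 + k\right)$ ($t{\left(k \right)} = k + \left(165 + k\right) 2 k = k + 2 k \left(165 + k\right)$)
$Q^{2} - t{\left(9 \right)} = \left(-1\right)^{2} - 9 \left(331 + 2 \cdot 9\right) = 1 - 9 \left(331 + 18\right) = 1 - 9 \cdot 349 = 1 - 3141 = -3140$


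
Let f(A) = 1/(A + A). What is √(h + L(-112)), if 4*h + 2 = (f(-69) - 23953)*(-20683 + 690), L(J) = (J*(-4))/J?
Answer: √9120027929718/276 ≈ 10942.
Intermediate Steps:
f(A) = 1/(2*A)
L(J) = -4 (L(J) = (-4*J)/J = -4)
h = 66087161119/552 (h = -½ + (((½)/(-69) - 23953)*(-20683 + 690))/4 = -½ + (((½)*(-1/69) - 23953)*(-19993))/4 = -½ + ((-1/138 - 23953)*(-19993))/4 = -½ + (-3305515/138*(-19993))/4 = -½ + (¼)*(66087161395/138) = -½ + 66087161395/552 = 66087161119/552 ≈ 1.1972e+8)
√(h + L(-112)) = √(66087161119/552 - 4) = √(66087158911/552) = √9120027929718/276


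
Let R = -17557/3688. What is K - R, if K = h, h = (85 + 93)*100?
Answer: 65663957/3688 ≈ 17805.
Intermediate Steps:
R = -17557/3688 (R = -17557*1/3688 = -17557/3688 ≈ -4.7606)
h = 17800 (h = 178*100 = 17800)
K = 17800
K - R = 17800 - 1*(-17557/3688) = 17800 + 17557/3688 = 65663957/3688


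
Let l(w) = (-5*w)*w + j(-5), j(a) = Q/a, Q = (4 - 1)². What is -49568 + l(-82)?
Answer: -415949/5 ≈ -83190.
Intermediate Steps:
Q = 9 (Q = 3² = 9)
j(a) = 9/a
l(w) = -9/5 - 5*w² (l(w) = (-5*w)*w + 9/(-5) = -5*w² + 9*(-⅕) = -5*w² - 9/5 = -9/5 - 5*w²)
-49568 + l(-82) = -49568 + (-9/5 - 5*(-82)²) = -49568 + (-9/5 - 5*6724) = -49568 + (-9/5 - 33620) = -49568 - 168109/5 = -415949/5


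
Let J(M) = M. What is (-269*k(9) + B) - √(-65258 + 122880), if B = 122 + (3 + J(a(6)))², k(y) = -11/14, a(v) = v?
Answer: 5801/14 - √57622 ≈ 174.31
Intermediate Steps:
k(y) = -11/14 (k(y) = -11*1/14 = -11/14)
B = 203 (B = 122 + (3 + 6)² = 122 + 9² = 122 + 81 = 203)
(-269*k(9) + B) - √(-65258 + 122880) = (-269*(-11/14) + 203) - √(-65258 + 122880) = (2959/14 + 203) - √57622 = 5801/14 - √57622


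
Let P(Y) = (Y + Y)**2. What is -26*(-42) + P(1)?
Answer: 1096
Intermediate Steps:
P(Y) = 4*Y**2 (P(Y) = (2*Y)**2 = 4*Y**2)
-26*(-42) + P(1) = -26*(-42) + 4*1**2 = 1092 + 4*1 = 1092 + 4 = 1096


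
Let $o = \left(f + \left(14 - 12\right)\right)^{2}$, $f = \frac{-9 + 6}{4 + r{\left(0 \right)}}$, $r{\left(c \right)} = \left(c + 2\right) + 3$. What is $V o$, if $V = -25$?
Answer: $- \frac{625}{9} \approx -69.444$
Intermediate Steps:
$r{\left(c \right)} = 5 + c$ ($r{\left(c \right)} = \left(2 + c\right) + 3 = 5 + c$)
$f = - \frac{1}{3}$ ($f = \frac{-9 + 6}{4 + \left(5 + 0\right)} = - \frac{3}{4 + 5} = - \frac{3}{9} = \left(-3\right) \frac{1}{9} = - \frac{1}{3} \approx -0.33333$)
$o = \frac{25}{9}$ ($o = \left(- \frac{1}{3} + \left(14 - 12\right)\right)^{2} = \left(- \frac{1}{3} + 2\right)^{2} = \left(\frac{5}{3}\right)^{2} = \frac{25}{9} \approx 2.7778$)
$V o = \left(-25\right) \frac{25}{9} = - \frac{625}{9}$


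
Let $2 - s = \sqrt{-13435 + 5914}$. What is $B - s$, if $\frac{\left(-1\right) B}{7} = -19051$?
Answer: $133355 + i \sqrt{7521} \approx 1.3336 \cdot 10^{5} + 86.724 i$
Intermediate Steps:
$s = 2 - i \sqrt{7521}$ ($s = 2 - \sqrt{-13435 + 5914} = 2 - \sqrt{-7521} = 2 - i \sqrt{7521} \approx 2.0 - 86.724 i$)
$B = 133357$ ($B = \left(-7\right) \left(-19051\right) = 133357$)
$B - s = 133357 - \left(2 - i \sqrt{7521}\right) = 133355 + i \sqrt{7521}$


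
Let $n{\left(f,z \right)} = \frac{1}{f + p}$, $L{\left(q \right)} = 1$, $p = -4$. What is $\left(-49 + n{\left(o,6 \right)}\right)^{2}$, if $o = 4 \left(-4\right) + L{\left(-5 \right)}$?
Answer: $\frac{868624}{361} \approx 2406.2$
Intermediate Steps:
$o = -15$ ($o = 4 \left(-4\right) + 1 = -16 + 1 = -15$)
$n{\left(f,z \right)} = \frac{1}{-4 + f}$ ($n{\left(f,z \right)} = \frac{1}{f - 4} = \frac{1}{-4 + f}$)
$\left(-49 + n{\left(o,6 \right)}\right)^{2} = \left(-49 + \frac{1}{-4 - 15}\right)^{2} = \left(-49 + \frac{1}{-19}\right)^{2} = \left(-49 - \frac{1}{19}\right)^{2} = \left(- \frac{932}{19}\right)^{2} = \frac{868624}{361}$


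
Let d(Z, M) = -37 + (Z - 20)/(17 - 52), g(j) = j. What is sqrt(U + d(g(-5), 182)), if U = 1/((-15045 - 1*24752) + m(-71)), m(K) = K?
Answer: I*sqrt(706514313351)/139538 ≈ 6.0238*I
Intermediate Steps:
d(Z, M) = -255/7 - Z/35 (d(Z, M) = -37 + (-20 + Z)/(-35) = -37 + (-20 + Z)*(-1/35) = -37 + (4/7 - Z/35) = -255/7 - Z/35)
U = -1/39868 (U = 1/((-15045 - 1*24752) - 71) = 1/((-15045 - 24752) - 71) = 1/(-39797 - 71) = 1/(-39868) = -1/39868 ≈ -2.5083e-5)
sqrt(U + d(g(-5), 182)) = sqrt(-1/39868 + (-255/7 - 1/35*(-5))) = sqrt(-1/39868 + (-255/7 + 1/7)) = sqrt(-1/39868 - 254/7) = sqrt(-10126479/279076) = I*sqrt(706514313351)/139538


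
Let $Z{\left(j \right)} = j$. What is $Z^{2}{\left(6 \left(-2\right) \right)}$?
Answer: $144$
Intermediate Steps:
$Z^{2}{\left(6 \left(-2\right) \right)} = \left(6 \left(-2\right)\right)^{2} = \left(-12\right)^{2} = 144$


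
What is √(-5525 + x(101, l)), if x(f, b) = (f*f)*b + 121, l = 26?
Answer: √259822 ≈ 509.73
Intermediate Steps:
x(f, b) = 121 + b*f² (x(f, b) = f²*b + 121 = b*f² + 121 = 121 + b*f²)
√(-5525 + x(101, l)) = √(-5525 + (121 + 26*101²)) = √(-5525 + (121 + 26*10201)) = √(-5525 + (121 + 265226)) = √(-5525 + 265347) = √259822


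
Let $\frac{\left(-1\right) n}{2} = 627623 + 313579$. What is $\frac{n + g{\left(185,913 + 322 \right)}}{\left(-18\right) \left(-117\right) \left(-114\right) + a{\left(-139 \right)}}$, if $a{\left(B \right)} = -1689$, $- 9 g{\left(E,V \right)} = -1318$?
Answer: $\frac{16940318}{2175957} \approx 7.7852$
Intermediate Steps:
$g{\left(E,V \right)} = \frac{1318}{9}$ ($g{\left(E,V \right)} = \left(- \frac{1}{9}\right) \left(-1318\right) = \frac{1318}{9}$)
$n = -1882404$ ($n = - 2 \left(627623 + 313579\right) = \left(-2\right) 941202 = -1882404$)
$\frac{n + g{\left(185,913 + 322 \right)}}{\left(-18\right) \left(-117\right) \left(-114\right) + a{\left(-139 \right)}} = \frac{-1882404 + \frac{1318}{9}}{\left(-18\right) \left(-117\right) \left(-114\right) - 1689} = - \frac{16940318}{9 \left(2106 \left(-114\right) - 1689\right)} = - \frac{16940318}{9 \left(-240084 - 1689\right)} = - \frac{16940318}{9 \left(-241773\right)} = \left(- \frac{16940318}{9}\right) \left(- \frac{1}{241773}\right) = \frac{16940318}{2175957}$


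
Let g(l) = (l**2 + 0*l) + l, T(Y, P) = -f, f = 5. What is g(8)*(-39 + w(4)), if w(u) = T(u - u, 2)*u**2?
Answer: -8568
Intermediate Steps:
T(Y, P) = -5 (T(Y, P) = -1*5 = -5)
g(l) = l + l**2 (g(l) = (l**2 + 0) + l = l**2 + l = l + l**2)
w(u) = -5*u**2
g(8)*(-39 + w(4)) = (8*(1 + 8))*(-39 - 5*4**2) = (8*9)*(-39 - 5*16) = 72*(-39 - 80) = 72*(-119) = -8568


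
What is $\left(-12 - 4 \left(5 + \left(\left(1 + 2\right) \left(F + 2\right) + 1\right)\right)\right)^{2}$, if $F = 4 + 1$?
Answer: $14400$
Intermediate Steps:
$F = 5$
$\left(-12 - 4 \left(5 + \left(\left(1 + 2\right) \left(F + 2\right) + 1\right)\right)\right)^{2} = \left(-12 - 4 \left(5 + \left(\left(1 + 2\right) \left(5 + 2\right) + 1\right)\right)\right)^{2} = \left(-12 - 4 \left(5 + \left(3 \cdot 7 + 1\right)\right)\right)^{2} = \left(-12 - 4 \left(5 + \left(21 + 1\right)\right)\right)^{2} = \left(-12 - 4 \left(5 + 22\right)\right)^{2} = \left(-12 - 108\right)^{2} = \left(-120\right)^{2} = 14400$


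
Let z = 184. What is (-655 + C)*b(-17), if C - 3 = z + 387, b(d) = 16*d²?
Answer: -374544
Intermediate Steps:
C = 574 (C = 3 + (184 + 387) = 3 + 571 = 574)
(-655 + C)*b(-17) = (-655 + 574)*(16*(-17)²) = -1296*289 = -81*4624 = -374544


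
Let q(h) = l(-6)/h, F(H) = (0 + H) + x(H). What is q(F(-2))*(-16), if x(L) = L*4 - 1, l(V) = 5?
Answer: 80/11 ≈ 7.2727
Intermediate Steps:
x(L) = -1 + 4*L (x(L) = 4*L - 1 = -1 + 4*L)
F(H) = -1 + 5*H (F(H) = (0 + H) + (-1 + 4*H) = H + (-1 + 4*H) = -1 + 5*H)
q(h) = 5/h
q(F(-2))*(-16) = (5/(-1 + 5*(-2)))*(-16) = (5/(-1 - 10))*(-16) = (5/(-11))*(-16) = (5*(-1/11))*(-16) = -5/11*(-16) = 80/11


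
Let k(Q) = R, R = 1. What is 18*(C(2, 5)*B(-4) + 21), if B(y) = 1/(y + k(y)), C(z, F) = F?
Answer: 348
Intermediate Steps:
k(Q) = 1
B(y) = 1/(1 + y) (B(y) = 1/(y + 1) = 1/(1 + y))
18*(C(2, 5)*B(-4) + 21) = 18*(5/(1 - 4) + 21) = 18*(5/(-3) + 21) = 18*(5*(-⅓) + 21) = 18*(-5/3 + 21) = 18*(58/3) = 348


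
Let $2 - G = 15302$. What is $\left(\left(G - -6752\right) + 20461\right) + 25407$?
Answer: $37320$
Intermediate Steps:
$G = -15300$ ($G = 2 - 15302 = -15300$)
$\left(\left(G - -6752\right) + 20461\right) + 25407 = \left(\left(-15300 - -6752\right) + 20461\right) + 25407 = \left(\left(-15300 + 6752\right) + 20461\right) + 25407 = \left(-8548 + 20461\right) + 25407 = 11913 + 25407 = 37320$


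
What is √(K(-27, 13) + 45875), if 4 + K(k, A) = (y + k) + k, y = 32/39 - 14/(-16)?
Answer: √1115043774/156 ≈ 214.05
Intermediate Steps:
y = 529/312 (y = 32*(1/39) - 14*(-1/16) = 32/39 + 7/8 = 529/312 ≈ 1.6955)
K(k, A) = -719/312 + 2*k (K(k, A) = -4 + ((529/312 + k) + k) = -4 + (529/312 + 2*k) = -719/312 + 2*k)
√(K(-27, 13) + 45875) = √((-719/312 + 2*(-27)) + 45875) = √((-719/312 - 54) + 45875) = √(-17567/312 + 45875) = √(14295433/312) = √1115043774/156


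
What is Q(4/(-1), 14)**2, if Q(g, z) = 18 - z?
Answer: 16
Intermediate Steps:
Q(4/(-1), 14)**2 = (18 - 1*14)**2 = (18 - 14)**2 = 4**2 = 16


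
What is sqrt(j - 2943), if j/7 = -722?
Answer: I*sqrt(7997) ≈ 89.426*I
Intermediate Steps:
j = -5054 (j = 7*(-722) = -5054)
sqrt(j - 2943) = sqrt(-5054 - 2943) = sqrt(-7997) = I*sqrt(7997)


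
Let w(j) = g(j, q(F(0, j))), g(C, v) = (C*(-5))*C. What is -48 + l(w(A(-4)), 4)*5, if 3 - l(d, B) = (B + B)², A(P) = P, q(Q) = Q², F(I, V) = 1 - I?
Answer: -353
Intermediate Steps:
g(C, v) = -5*C² (g(C, v) = (-5*C)*C = -5*C²)
w(j) = -5*j²
l(d, B) = 3 - 4*B² (l(d, B) = 3 - (B + B)² = 3 - (2*B)² = 3 - 4*B²)
-48 + l(w(A(-4)), 4)*5 = -48 + (3 - 4*4²)*5 = -48 + (3 - 4*16)*5 = -48 + (3 - 64)*5 = -48 - 61*5 = -48 - 305 = -353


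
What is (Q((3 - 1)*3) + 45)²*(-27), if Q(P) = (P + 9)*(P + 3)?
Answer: -874800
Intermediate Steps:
Q(P) = (3 + P)*(9 + P) (Q(P) = (9 + P)*(3 + P) = (3 + P)*(9 + P))
(Q((3 - 1)*3) + 45)²*(-27) = ((27 + ((3 - 1)*3)² + 12*((3 - 1)*3)) + 45)²*(-27) = ((27 + (2*3)² + 12*(2*3)) + 45)²*(-27) = ((27 + 6² + 12*6) + 45)²*(-27) = ((27 + 36 + 72) + 45)²*(-27) = (135 + 45)²*(-27) = 180²*(-27) = 32400*(-27) = -874800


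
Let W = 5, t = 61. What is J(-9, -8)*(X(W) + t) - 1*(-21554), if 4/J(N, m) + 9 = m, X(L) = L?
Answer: 366154/17 ≈ 21538.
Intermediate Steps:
J(N, m) = 4/(-9 + m)
J(-9, -8)*(X(W) + t) - 1*(-21554) = (4/(-9 - 8))*(5 + 61) - 1*(-21554) = (4/(-17))*66 + 21554 = (4*(-1/17))*66 + 21554 = -4/17*66 + 21554 = -264/17 + 21554 = 366154/17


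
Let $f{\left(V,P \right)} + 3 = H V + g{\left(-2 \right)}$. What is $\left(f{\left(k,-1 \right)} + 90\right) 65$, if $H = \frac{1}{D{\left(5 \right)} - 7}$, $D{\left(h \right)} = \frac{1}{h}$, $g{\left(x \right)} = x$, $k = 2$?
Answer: $\frac{93600}{17} \approx 5505.9$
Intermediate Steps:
$H = - \frac{5}{34}$ ($H = \frac{1}{\frac{1}{5} - 7} = \frac{1}{- \frac{34}{5}} = - \frac{5}{34} \approx -0.14706$)
$f{\left(V,P \right)} = -5 - \frac{5 V}{34}$ ($f{\left(V,P \right)} = -3 - \left(2 + \frac{5 V}{34}\right) = -5 - \frac{5 V}{34}$)
$\left(f{\left(k,-1 \right)} + 90\right) 65 = \left(\left(-5 - \frac{5}{17}\right) + 90\right) 65 = \left(- \frac{90}{17} + 90\right) 65 = \frac{1440}{17} \cdot 65 = \frac{93600}{17}$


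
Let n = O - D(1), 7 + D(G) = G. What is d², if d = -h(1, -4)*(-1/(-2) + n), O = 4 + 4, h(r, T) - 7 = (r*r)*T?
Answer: 7569/4 ≈ 1892.3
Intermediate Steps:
h(r, T) = 7 + T*r² (h(r, T) = 7 + (r*r)*T = 7 + r²*T = 7 + T*r²)
D(G) = -7 + G
O = 8
n = 14 (n = 8 - (-7 + 1) = 8 - 1*(-6) = 8 + 6 = 14)
d = -87/2 (d = -(7 - 4*1²)*(-1/(-2) + 14) = -(7 - 4*1)*(-1*(-½) + 14) = -(7 - 4)*(½ + 14) = -3*29/2 = -1*87/2 = -87/2 ≈ -43.500)
d² = (-87/2)² = 7569/4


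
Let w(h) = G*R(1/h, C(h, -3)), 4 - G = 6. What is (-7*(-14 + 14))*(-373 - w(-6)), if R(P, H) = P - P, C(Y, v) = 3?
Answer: 0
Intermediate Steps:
R(P, H) = 0
G = -2 (G = 4 - 1*6 = 4 - 6 = -2)
w(h) = 0 (w(h) = -2*0 = 0)
(-7*(-14 + 14))*(-373 - w(-6)) = (-7*(-14 + 14))*(-373 - 1*0) = (-7*0)*(-373 + 0) = 0*(-373) = 0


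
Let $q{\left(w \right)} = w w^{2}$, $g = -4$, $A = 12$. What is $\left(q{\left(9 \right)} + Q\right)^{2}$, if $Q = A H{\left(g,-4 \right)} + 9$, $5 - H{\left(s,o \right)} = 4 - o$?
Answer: $492804$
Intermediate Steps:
$q{\left(w \right)} = w^{3}$
$H{\left(s,o \right)} = 1 + o$ ($H{\left(s,o \right)} = 5 - \left(4 - o\right) = 5 + \left(-4 + o\right) = 1 + o$)
$Q = -27$ ($Q = 12 \left(1 - 4\right) + 9 = 12 \left(-3\right) + 9 = -36 + 9 = -27$)
$\left(q{\left(9 \right)} + Q\right)^{2} = \left(9^{3} - 27\right)^{2} = \left(729 - 27\right)^{2} = 702^{2} = 492804$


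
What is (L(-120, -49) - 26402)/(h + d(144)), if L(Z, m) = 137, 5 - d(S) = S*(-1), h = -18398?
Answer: 8755/6083 ≈ 1.4393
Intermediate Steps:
d(S) = 5 + S (d(S) = 5 - S*(-1) = 5 - (-1)*S = 5 + S)
(L(-120, -49) - 26402)/(h + d(144)) = (137 - 26402)/(-18398 + (5 + 144)) = -26265/(-18398 + 149) = -26265/(-18249) = -26265*(-1/18249) = 8755/6083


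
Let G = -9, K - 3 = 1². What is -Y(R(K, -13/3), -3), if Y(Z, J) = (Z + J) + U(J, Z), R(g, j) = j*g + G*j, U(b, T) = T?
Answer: -121/3 ≈ -40.333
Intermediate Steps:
K = 4 (K = 3 + 1² = 3 + 1 = 4)
R(g, j) = -9*j + g*j (R(g, j) = j*g - 9*j = g*j - 9*j = -9*j + g*j)
Y(Z, J) = J + 2*Z (Y(Z, J) = (Z + J) + Z = (J + Z) + Z = J + 2*Z)
-Y(R(K, -13/3), -3) = -(-3 + 2*((-13/3)*(-9 + 4))) = -(-3 + 2*(-13*⅓*(-5))) = -(-3 + 2*(-13/3*(-5))) = -(-3 + 2*(65/3)) = -(-3 + 130/3) = -1*121/3 = -121/3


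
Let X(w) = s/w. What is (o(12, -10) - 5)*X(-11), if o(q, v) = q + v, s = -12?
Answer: -36/11 ≈ -3.2727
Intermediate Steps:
X(w) = -12/w
(o(12, -10) - 5)*X(-11) = ((12 - 10) - 5)*(-12/(-11)) = (2 - 5)*(-12*(-1/11)) = -3*12/11 = -36/11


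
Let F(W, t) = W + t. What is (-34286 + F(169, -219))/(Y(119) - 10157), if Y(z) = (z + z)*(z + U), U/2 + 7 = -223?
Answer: 34336/91315 ≈ 0.37602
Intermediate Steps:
U = -460 (U = -14 + 2*(-223) = -14 - 446 = -460)
Y(z) = 2*z*(-460 + z) (Y(z) = (z + z)*(z - 460) = (2*z)*(-460 + z) = 2*z*(-460 + z))
(-34286 + F(169, -219))/(Y(119) - 10157) = (-34286 + (169 - 219))/(2*119*(-460 + 119) - 10157) = (-34286 - 50)/(2*119*(-341) - 10157) = -34336/(-81158 - 10157) = -34336/(-91315) = -34336*(-1/91315) = 34336/91315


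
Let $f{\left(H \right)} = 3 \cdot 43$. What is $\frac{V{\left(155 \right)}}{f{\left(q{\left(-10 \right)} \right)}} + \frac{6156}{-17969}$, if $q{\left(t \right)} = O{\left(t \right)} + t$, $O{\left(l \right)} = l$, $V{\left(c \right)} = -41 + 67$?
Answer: $- \frac{326930}{2318001} \approx -0.14104$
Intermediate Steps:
$V{\left(c \right)} = 26$
$q{\left(t \right)} = 2 t$ ($q{\left(t \right)} = t + t = 2 t$)
$f{\left(H \right)} = 129$
$\frac{V{\left(155 \right)}}{f{\left(q{\left(-10 \right)} \right)}} + \frac{6156}{-17969} = \frac{26}{129} + \frac{6156}{-17969} = 26 \cdot \frac{1}{129} + 6156 \left(- \frac{1}{17969}\right) = \frac{26}{129} - \frac{6156}{17969} = - \frac{326930}{2318001}$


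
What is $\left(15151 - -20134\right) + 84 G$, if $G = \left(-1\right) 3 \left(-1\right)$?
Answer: $35537$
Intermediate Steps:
$G = 3$ ($G = \left(-3\right) \left(-1\right) = 3$)
$\left(15151 - -20134\right) + 84 G = \left(15151 - -20134\right) + 84 \cdot 3 = \left(15151 + 20134\right) + 252 = 35285 + 252 = 35537$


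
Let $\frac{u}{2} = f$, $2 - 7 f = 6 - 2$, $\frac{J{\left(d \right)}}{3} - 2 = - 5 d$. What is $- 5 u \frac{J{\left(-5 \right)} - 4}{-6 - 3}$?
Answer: $- \frac{220}{9} \approx -24.444$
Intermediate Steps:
$J{\left(d \right)} = 6 - 15 d$ ($J{\left(d \right)} = 6 + 3 \left(- 5 d\right) = 6 - 15 d$)
$f = - \frac{2}{7}$ ($f = \frac{2}{7} - \frac{6 - 2}{7} = \frac{2}{7} - \frac{4}{7} = - \frac{2}{7} \approx -0.28571$)
$u = - \frac{4}{7}$ ($u = 2 \left(- \frac{2}{7}\right) = - \frac{4}{7} \approx -0.57143$)
$- 5 u \frac{J{\left(-5 \right)} - 4}{-6 - 3} = \left(-5\right) \left(- \frac{4}{7}\right) \frac{\left(6 - -75\right) - 4}{-6 - 3} = \frac{20 \frac{\left(6 + 75\right) - 4}{-9}}{7} = \frac{20 \left(81 - 4\right) \left(- \frac{1}{9}\right)}{7} = \frac{20 \cdot 77 \left(- \frac{1}{9}\right)}{7} = \frac{20}{7} \left(- \frac{77}{9}\right) = - \frac{220}{9}$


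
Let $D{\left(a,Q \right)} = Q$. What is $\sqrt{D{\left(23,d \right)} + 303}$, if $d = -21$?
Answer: $\sqrt{282} \approx 16.793$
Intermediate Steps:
$\sqrt{D{\left(23,d \right)} + 303} = \sqrt{-21 + 303} = \sqrt{282}$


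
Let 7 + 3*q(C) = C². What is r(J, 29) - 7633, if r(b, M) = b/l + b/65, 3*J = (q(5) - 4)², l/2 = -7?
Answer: -3473049/455 ≈ -7633.1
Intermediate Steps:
q(C) = -7/3 + C²/3
l = -14 (l = 2*(-7) = -14)
J = 4/3 (J = ((-7/3 + (⅓)*5²) - 4)²/3 = ((-7/3 + (⅓)*25) - 4)²/3 = ((-7/3 + 25/3) - 4)²/3 = (6 - 4)²/3 = (⅓)*2² = (⅓)*4 = 4/3 ≈ 1.3333)
r(b, M) = -51*b/910 (r(b, M) = b/(-14) + b/65 = b*(-1/14) + b*(1/65) = -b/14 + b/65 = -51*b/910)
r(J, 29) - 7633 = -51/910*4/3 - 7633 = -34/455 - 7633 = -3473049/455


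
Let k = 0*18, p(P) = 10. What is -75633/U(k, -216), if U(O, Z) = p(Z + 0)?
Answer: -75633/10 ≈ -7563.3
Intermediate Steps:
k = 0
U(O, Z) = 10
-75633/U(k, -216) = -75633/10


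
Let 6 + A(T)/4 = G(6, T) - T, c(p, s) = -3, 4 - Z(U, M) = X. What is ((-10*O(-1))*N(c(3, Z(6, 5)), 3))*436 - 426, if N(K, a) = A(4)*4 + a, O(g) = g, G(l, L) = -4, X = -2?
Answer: -963986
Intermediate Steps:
Z(U, M) = 6 (Z(U, M) = 4 - 1*(-2) = 4 + 2 = 6)
A(T) = -40 - 4*T (A(T) = -24 + 4*(-4 - T) = -24 + (-16 - 4*T) = -40 - 4*T)
N(K, a) = -224 + a (N(K, a) = (-40 - 4*4)*4 + a = (-40 - 16)*4 + a = -56*4 + a = -224 + a)
((-10*O(-1))*N(c(3, Z(6, 5)), 3))*436 - 426 = ((-10*(-1))*(-224 + 3))*436 - 426 = (10*(-221))*436 - 426 = -2210*436 - 426 = -963560 - 426 = -963986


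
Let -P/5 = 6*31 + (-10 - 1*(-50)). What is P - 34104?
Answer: -35234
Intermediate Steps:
P = -1130 (P = -5*(6*31 + (-10 - 1*(-50))) = -5*(186 + (-10 + 50)) = -5*(186 + 40) = -5*226 = -1130)
P - 34104 = -1130 - 34104 = -35234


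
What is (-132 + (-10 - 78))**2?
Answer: 48400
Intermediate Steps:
(-132 + (-10 - 78))**2 = (-132 - 88)**2 = (-220)**2 = 48400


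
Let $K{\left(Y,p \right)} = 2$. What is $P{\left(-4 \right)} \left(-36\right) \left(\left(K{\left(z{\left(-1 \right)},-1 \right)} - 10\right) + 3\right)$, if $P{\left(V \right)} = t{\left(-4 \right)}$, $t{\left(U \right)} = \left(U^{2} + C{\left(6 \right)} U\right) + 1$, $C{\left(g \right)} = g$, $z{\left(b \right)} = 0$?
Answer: $-1260$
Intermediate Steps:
$t{\left(U \right)} = 1 + U^{2} + 6 U$ ($t{\left(U \right)} = \left(U^{2} + 6 U\right) + 1 = 1 + U^{2} + 6 U$)
$P{\left(V \right)} = -7$ ($P{\left(V \right)} = 1 + \left(-4\right)^{2} + 6 \left(-4\right) = 1 + 16 - 24 = -7$)
$P{\left(-4 \right)} \left(-36\right) \left(\left(K{\left(z{\left(-1 \right)},-1 \right)} - 10\right) + 3\right) = \left(-7\right) \left(-36\right) \left(\left(2 - 10\right) + 3\right) = 252 \left(-8 + 3\right) = 252 \left(-5\right) = -1260$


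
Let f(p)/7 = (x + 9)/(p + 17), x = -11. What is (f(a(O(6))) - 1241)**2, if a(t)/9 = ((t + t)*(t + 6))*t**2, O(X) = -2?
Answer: 481226627025/312481 ≈ 1.5400e+6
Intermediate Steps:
a(t) = 18*t**3*(6 + t) (a(t) = 9*(((t + t)*(t + 6))*t**2) = 9*(((2*t)*(6 + t))*t**2) = 9*((2*t*(6 + t))*t**2) = 9*(2*t**3*(6 + t)) = 18*t**3*(6 + t))
f(p) = -14/(17 + p) (f(p) = 7*((-11 + 9)/(p + 17)) = 7*(-2/(17 + p)) = -14/(17 + p))
(f(a(O(6))) - 1241)**2 = (-14/(17 + 18*(-2)**3*(6 - 2)) - 1241)**2 = (-14/(17 + 18*(-8)*4) - 1241)**2 = (-14/(17 - 576) - 1241)**2 = (-14/(-559) - 1241)**2 = (-14*(-1/559) - 1241)**2 = (14/559 - 1241)**2 = (-693705/559)**2 = 481226627025/312481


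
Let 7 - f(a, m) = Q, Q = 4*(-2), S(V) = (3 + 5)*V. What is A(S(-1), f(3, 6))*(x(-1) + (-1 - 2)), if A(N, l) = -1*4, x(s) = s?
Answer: 16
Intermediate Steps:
S(V) = 8*V
Q = -8
f(a, m) = 15 (f(a, m) = 7 - 1*(-8) = 7 + 8 = 15)
A(N, l) = -4
A(S(-1), f(3, 6))*(x(-1) + (-1 - 2)) = -4*(-1 + (-1 - 2)) = -4*(-1 - 3) = -4*(-4) = 16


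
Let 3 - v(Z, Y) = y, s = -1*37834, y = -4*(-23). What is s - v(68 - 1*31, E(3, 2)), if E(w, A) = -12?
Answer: -37745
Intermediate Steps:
y = 92
s = -37834
v(Z, Y) = -89 (v(Z, Y) = 3 - 1*92 = 3 - 92 = -89)
s - v(68 - 1*31, E(3, 2)) = -37834 - 1*(-89) = -37834 + 89 = -37745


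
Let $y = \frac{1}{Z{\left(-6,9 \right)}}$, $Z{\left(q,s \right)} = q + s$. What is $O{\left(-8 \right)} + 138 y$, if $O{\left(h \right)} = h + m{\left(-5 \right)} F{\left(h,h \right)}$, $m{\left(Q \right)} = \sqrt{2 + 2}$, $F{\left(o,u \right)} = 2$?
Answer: $42$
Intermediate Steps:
$m{\left(Q \right)} = 2$ ($m{\left(Q \right)} = \sqrt{4} = 2$)
$y = \frac{1}{3}$ ($y = \frac{1}{-6 + 9} = \frac{1}{3} \approx 0.33333$)
$O{\left(h \right)} = 4 + h$ ($O{\left(h \right)} = h + 2 \cdot 2 = h + 4 = 4 + h$)
$O{\left(-8 \right)} + 138 y = \left(4 - 8\right) + 138 \cdot \frac{1}{3} = -4 + 46 = 42$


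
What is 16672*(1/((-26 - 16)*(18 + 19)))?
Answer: -8336/777 ≈ -10.728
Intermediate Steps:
16672*(1/((-26 - 16)*(18 + 19))) = 16672*(1/(-42*37)) = 16672*(-1/42*1/37) = 16672*(-1/1554) = -8336/777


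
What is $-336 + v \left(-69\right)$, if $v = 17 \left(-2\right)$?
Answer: $2010$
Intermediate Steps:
$v = -34$
$-336 + v \left(-69\right) = -336 - -2346 = -336 + 2346 = 2010$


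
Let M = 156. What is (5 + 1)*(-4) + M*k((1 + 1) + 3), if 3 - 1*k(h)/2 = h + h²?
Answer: -8448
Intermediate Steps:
k(h) = 6 - 2*h - 2*h² (k(h) = 6 - 2*(h + h²) = 6 + (-2*h - 2*h²) = 6 - 2*h - 2*h²)
(5 + 1)*(-4) + M*k((1 + 1) + 3) = (5 + 1)*(-4) + 156*(6 - 2*((1 + 1) + 3) - 2*((1 + 1) + 3)²) = 6*(-4) + 156*(6 - 2*(2 + 3) - 2*(2 + 3)²) = -24 + 156*(6 - 2*5 - 2*5²) = -24 + 156*(6 - 10 - 2*25) = -24 + 156*(6 - 10 - 50) = -24 + 156*(-54) = -24 - 8424 = -8448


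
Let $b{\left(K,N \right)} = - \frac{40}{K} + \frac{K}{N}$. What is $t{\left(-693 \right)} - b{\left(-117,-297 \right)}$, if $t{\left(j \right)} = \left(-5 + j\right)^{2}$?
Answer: $\frac{627030601}{1287} \approx 4.872 \cdot 10^{5}$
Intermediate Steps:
$t{\left(-693 \right)} - b{\left(-117,-297 \right)} = \left(-5 - 693\right)^{2} - \left(- \frac{40}{-117} - \frac{117}{-297}\right) = \left(-698\right)^{2} - \left(\left(-40\right) \left(- \frac{1}{117}\right) - - \frac{13}{33}\right) = 487204 - \left(\frac{40}{117} + \frac{13}{33}\right) = 487204 - \frac{947}{1287} = \frac{627030601}{1287}$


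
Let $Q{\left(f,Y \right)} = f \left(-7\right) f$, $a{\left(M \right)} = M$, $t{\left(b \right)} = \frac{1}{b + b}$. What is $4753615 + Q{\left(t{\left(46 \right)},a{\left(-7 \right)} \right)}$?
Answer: $\frac{40234597353}{8464} \approx 4.7536 \cdot 10^{6}$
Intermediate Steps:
$t{\left(b \right)} = \frac{1}{2 b}$
$Q{\left(f,Y \right)} = - 7 f^{2}$ ($Q{\left(f,Y \right)} = - 7 f f = - 7 f^{2}$)
$4753615 + Q{\left(t{\left(46 \right)},a{\left(-7 \right)} \right)} = 4753615 - 7 \left(\frac{1}{2 \cdot 46}\right)^{2} = 4753615 - 7 \left(\frac{1}{2} \cdot \frac{1}{46}\right)^{2} = 4753615 - \frac{7}{8464} = \frac{40234597353}{8464}$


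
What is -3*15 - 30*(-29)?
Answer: 825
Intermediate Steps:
-3*15 - 30*(-29) = -45 + 870 = 825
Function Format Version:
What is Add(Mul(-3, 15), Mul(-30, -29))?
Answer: 825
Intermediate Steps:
Add(Mul(-3, 15), Mul(-30, -29)) = Add(-45, 870) = 825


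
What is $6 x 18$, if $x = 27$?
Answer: $2916$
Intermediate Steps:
$6 x 18 = 6 \cdot 27 \cdot 18 = 162 \cdot 18 = 2916$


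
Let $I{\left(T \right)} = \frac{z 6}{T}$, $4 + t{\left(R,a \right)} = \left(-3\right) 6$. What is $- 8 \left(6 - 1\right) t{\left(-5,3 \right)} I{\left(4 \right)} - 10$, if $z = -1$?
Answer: $-1330$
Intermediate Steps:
$t{\left(R,a \right)} = -22$ ($t{\left(R,a \right)} = -4 - 18 = -22$)
$I{\left(T \right)} = - \frac{6}{T}$ ($I{\left(T \right)} = \frac{\left(-1\right) 6}{T} = - \frac{6}{T}$)
$- 8 \left(6 - 1\right) t{\left(-5,3 \right)} I{\left(4 \right)} - 10 = - 8 \left(6 - 1\right) \left(-22\right) \left(- \frac{6}{4}\right) - 10 = - 8 \left(6 - 1\right) \left(-22\right) \left(\left(-6\right) \frac{1}{4}\right) - 10 = - 8 \cdot 5 \left(-22\right) \left(- \frac{3}{2}\right) - 10 = - 8 \left(\left(-110\right) \left(- \frac{3}{2}\right)\right) - 10 = \left(-8\right) 165 - 10 = -1320 - 10 = -1330$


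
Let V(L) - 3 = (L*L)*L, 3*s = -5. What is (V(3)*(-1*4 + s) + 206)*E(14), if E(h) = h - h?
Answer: 0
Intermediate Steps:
s = -5/3 (s = (⅓)*(-5) = -5/3 ≈ -1.6667)
E(h) = 0
V(L) = 3 + L³ (V(L) = 3 + (L*L)*L = 3 + L²*L = 3 + L³)
(V(3)*(-1*4 + s) + 206)*E(14) = ((3 + 3³)*(-1*4 - 5/3) + 206)*0 = ((3 + 27)*(-4 - 5/3) + 206)*0 = (30*(-17/3) + 206)*0 = (-170 + 206)*0 = 36*0 = 0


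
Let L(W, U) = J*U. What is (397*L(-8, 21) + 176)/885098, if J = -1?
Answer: -8161/885098 ≈ -0.0092205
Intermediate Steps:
L(W, U) = -U
(397*L(-8, 21) + 176)/885098 = (397*(-1*21) + 176)/885098 = (397*(-21) + 176)*(1/885098) = (-8337 + 176)*(1/885098) = -8161*1/885098 = -8161/885098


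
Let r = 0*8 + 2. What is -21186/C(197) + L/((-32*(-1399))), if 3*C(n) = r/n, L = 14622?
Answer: -140134196481/22384 ≈ -6.2605e+6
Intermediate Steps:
r = 2 (r = 0 + 2 = 2)
C(n) = 2/(3*n) (C(n) = (2/n)/3 = 2/(3*n))
-21186/C(197) + L/((-32*(-1399))) = -21186/((2/3)/197) + 14622/((-32*(-1399))) = -21186/((2/3)*(1/197)) + 14622/44768 = -21186/2/591 + 14622*(1/44768) = -21186*591/2 + 7311/22384 = -6260463 + 7311/22384 = -140134196481/22384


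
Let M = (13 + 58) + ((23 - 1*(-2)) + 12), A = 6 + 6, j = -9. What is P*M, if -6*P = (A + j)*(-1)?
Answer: 54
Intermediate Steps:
A = 12
M = 108 (M = 71 + ((23 + 2) + 12) = 71 + (25 + 12) = 71 + 37 = 108)
P = ½ (P = -(12 - 9)*(-1)/6 = -(-1)/2 = -⅙*(-3) = ½ ≈ 0.50000)
P*M = (½)*108 = 54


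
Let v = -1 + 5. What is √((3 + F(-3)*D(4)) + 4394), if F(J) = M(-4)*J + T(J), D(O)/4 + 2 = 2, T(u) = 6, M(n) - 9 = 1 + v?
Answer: √4397 ≈ 66.310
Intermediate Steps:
v = 4
M(n) = 14 (M(n) = 9 + (1 + 4) = 9 + 5 = 14)
D(O) = 0 (D(O) = -8 + 4*2 = -8 + 8 = 0)
F(J) = 6 + 14*J (F(J) = 14*J + 6 = 6 + 14*J)
√((3 + F(-3)*D(4)) + 4394) = √((3 + (6 + 14*(-3))*0) + 4394) = √((3 + (6 - 42)*0) + 4394) = √((3 - 36*0) + 4394) = √((3 + 0) + 4394) = √(3 + 4394) = √4397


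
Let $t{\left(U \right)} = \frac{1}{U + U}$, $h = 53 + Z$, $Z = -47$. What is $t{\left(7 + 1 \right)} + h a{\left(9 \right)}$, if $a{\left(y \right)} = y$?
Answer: $\frac{865}{16} \approx 54.063$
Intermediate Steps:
$h = 6$ ($h = 53 - 47 = 6$)
$t{\left(U \right)} = \frac{1}{2 U}$
$t{\left(7 + 1 \right)} + h a{\left(9 \right)} = \frac{1}{2 \left(7 + 1\right)} + 6 \cdot 9 = \frac{1}{2 \cdot 8} + 54 = \frac{1}{2} \cdot \frac{1}{8} + 54 = \frac{1}{16} + 54 = \frac{865}{16}$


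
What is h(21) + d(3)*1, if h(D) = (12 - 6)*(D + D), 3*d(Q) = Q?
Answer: 253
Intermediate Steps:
d(Q) = Q/3
h(D) = 12*D (h(D) = 6*(2*D) = 12*D)
h(21) + d(3)*1 = 12*21 + ((1/3)*3)*1 = 252 + 1*1 = 252 + 1 = 253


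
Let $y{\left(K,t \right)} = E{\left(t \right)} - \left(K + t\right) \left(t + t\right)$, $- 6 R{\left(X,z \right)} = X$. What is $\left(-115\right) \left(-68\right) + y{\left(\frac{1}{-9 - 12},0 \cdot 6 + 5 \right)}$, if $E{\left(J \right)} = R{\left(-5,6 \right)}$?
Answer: $\frac{326395}{42} \approx 7771.3$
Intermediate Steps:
$R{\left(X,z \right)} = - \frac{X}{6}$
$E{\left(J \right)} = \frac{5}{6}$ ($E{\left(J \right)} = \left(- \frac{1}{6}\right) \left(-5\right) = \frac{5}{6}$)
$y{\left(K,t \right)} = \frac{5}{6} - 2 t \left(K + t\right)$ ($y{\left(K,t \right)} = \frac{5}{6} - \left(K + t\right) \left(t + t\right) = \frac{5}{6} - \left(K + t\right) 2 t = \frac{5}{6} - 2 t \left(K + t\right)$)
$\left(-115\right) \left(-68\right) + y{\left(\frac{1}{-9 - 12},0 \cdot 6 + 5 \right)} = \left(-115\right) \left(-68\right) - \left(- \frac{5}{6} + 2 \left(0 \cdot 6 + 5\right)^{2} + \frac{2 \left(0 \cdot 6 + 5\right)}{-9 - 12}\right) = 7820 - \left(- \frac{5}{6} + 2 \left(0 + 5\right)^{2} + \frac{2 \left(0 + 5\right)}{-21}\right) = 7820 - \left(- \frac{5}{6} + 50 - \frac{10}{21}\right) = 7820 + \left(\frac{5}{6} - 50 + \frac{10}{21}\right) = 7820 - \frac{2045}{42} = \frac{326395}{42}$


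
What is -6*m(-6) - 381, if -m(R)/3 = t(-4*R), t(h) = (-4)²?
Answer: -93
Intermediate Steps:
t(h) = 16
m(R) = -48 (m(R) = -3*16 = -48)
-6*m(-6) - 381 = -6*(-48) - 381 = 288 - 381 = -93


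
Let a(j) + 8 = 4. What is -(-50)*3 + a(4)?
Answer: 146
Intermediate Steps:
a(j) = -4 (a(j) = -8 + 4 = -4)
-(-50)*3 + a(4) = -(-50)*3 - 4 = -10*(-15) - 4 = 150 - 4 = 146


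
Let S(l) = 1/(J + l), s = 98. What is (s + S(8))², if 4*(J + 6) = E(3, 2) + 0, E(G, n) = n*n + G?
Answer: 2172676/225 ≈ 9656.3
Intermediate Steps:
E(G, n) = G + n² (E(G, n) = n² + G = G + n²)
J = -17/4 (J = -6 + ((3 + 2²) + 0)/4 = -6 + ((3 + 4) + 0)/4 = -6 + (7 + 0)/4 = -6 + (¼)*7 = -6 + 7/4 = -17/4 ≈ -4.2500)
S(l) = 1/(-17/4 + l)
(s + S(8))² = (98 + 4/(-17 + 4*8))² = (98 + 4/(-17 + 32))² = (98 + 4/15)² = (1474/15)² = 2172676/225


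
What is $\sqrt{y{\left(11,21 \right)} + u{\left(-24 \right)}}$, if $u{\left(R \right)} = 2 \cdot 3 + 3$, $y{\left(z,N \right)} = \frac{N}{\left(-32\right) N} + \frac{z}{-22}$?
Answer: $\frac{\sqrt{542}}{8} \approx 2.9101$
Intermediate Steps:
$y{\left(z,N \right)} = - \frac{1}{32} - \frac{z}{22}$ ($y{\left(z,N \right)} = N \left(- \frac{1}{32 N}\right) + z \left(- \frac{1}{22}\right) = - \frac{1}{32} - \frac{z}{22}$)
$u{\left(R \right)} = 9$ ($u{\left(R \right)} = 6 + 3 = 9$)
$\sqrt{y{\left(11,21 \right)} + u{\left(-24 \right)}} = \sqrt{\left(- \frac{1}{32} - \frac{1}{2}\right) + 9} = \sqrt{- \frac{17}{32} + 9} = \sqrt{\frac{271}{32}} = \frac{\sqrt{542}}{8}$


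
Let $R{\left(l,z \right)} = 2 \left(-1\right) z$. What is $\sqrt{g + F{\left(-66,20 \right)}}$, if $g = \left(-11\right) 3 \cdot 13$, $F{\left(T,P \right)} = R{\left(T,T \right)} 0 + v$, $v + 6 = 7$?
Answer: $2 i \sqrt{107} \approx 20.688 i$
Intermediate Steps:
$v = 1$ ($v = -6 + 7 = 1$)
$R{\left(l,z \right)} = - 2 z$
$F{\left(T,P \right)} = 1$ ($F{\left(T,P \right)} = - 2 T 0 + 1 = 0 + 1 = 1$)
$g = -429$ ($g = \left(-33\right) 13 = -429$)
$\sqrt{g + F{\left(-66,20 \right)}} = \sqrt{-429 + 1} = \sqrt{-428} = 2 i \sqrt{107}$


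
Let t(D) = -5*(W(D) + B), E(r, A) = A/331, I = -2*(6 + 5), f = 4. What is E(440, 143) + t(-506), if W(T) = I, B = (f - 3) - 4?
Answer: 41518/331 ≈ 125.43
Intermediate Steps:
I = -22 (I = -2*11 = -22)
B = -3 (B = (4 - 3) - 4 = 1 - 4 = -3)
W(T) = -22
E(r, A) = A/331 (E(r, A) = A*(1/331) = A/331)
t(D) = 125 (t(D) = -5*(-22 - 3) = -5*(-25) = 125)
E(440, 143) + t(-506) = (1/331)*143 + 125 = 143/331 + 125 = 41518/331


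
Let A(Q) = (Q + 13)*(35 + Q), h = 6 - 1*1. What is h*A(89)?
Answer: 63240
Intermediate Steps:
h = 5 (h = 6 - 1 = 5)
A(Q) = (13 + Q)*(35 + Q)
h*A(89) = 5*(455 + 89² + 48*89) = 5*(455 + 7921 + 4272) = 5*12648 = 63240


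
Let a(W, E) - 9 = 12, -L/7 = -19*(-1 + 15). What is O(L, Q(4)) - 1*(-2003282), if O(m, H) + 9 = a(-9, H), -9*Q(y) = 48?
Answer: 2003294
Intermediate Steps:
L = 1862 (L = -(-133)*(-1 + 15) = -(-133)*14 = -7*(-266) = 1862)
a(W, E) = 21 (a(W, E) = 9 + 12 = 21)
Q(y) = -16/3 (Q(y) = -1/9*48 = -16/3)
O(m, H) = 12 (O(m, H) = -9 + 21 = 12)
O(L, Q(4)) - 1*(-2003282) = 12 - 1*(-2003282) = 12 + 2003282 = 2003294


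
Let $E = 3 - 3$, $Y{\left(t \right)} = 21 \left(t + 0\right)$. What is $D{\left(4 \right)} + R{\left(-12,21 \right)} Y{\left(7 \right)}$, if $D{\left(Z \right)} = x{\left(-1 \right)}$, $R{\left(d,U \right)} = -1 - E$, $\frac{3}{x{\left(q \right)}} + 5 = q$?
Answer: $- \frac{295}{2} \approx -147.5$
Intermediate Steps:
$Y{\left(t \right)} = 21 t$
$E = 0$ ($E = 3 - 3 = 0$)
$x{\left(q \right)} = \frac{3}{-5 + q}$
$R{\left(d,U \right)} = -1$ ($R{\left(d,U \right)} = -1 - 0 = -1 + 0 = -1$)
$D{\left(Z \right)} = - \frac{1}{2}$ ($D{\left(Z \right)} = \frac{3}{-5 - 1} = \frac{3}{-6} = 3 \left(- \frac{1}{6}\right) = - \frac{1}{2}$)
$D{\left(4 \right)} + R{\left(-12,21 \right)} Y{\left(7 \right)} = - \frac{1}{2} - 21 \cdot 7 = - \frac{1}{2} - 147 = - \frac{295}{2}$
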